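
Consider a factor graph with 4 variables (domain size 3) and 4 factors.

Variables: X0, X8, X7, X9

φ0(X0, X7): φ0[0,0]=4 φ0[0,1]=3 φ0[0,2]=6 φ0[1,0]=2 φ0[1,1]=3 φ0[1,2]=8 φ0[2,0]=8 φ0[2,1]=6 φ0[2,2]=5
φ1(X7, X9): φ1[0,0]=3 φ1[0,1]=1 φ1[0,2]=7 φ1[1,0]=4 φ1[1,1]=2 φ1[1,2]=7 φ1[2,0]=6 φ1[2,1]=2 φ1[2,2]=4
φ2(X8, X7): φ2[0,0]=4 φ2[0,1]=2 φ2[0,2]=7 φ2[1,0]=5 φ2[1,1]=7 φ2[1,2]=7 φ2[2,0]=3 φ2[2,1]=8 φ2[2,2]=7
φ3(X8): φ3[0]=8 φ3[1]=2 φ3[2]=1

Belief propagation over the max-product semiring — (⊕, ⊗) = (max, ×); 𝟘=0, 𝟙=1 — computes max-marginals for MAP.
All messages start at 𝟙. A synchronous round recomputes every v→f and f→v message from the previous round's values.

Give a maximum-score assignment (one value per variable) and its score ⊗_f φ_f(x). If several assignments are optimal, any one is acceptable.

assignment: (X0=1, X8=0, X7=2, X9=0); score = 2688

init: all messages = 𝟙 over 3 values
r1 m[φ0→X0] = [6, 8, 8]
r1 m[φ0→X7] = [8, 6, 8]
r1 m[φ1→X7] = [7, 7, 6]
r1 m[φ1→X9] = [6, 2, 7]
r1 m[φ2→X8] = [7, 7, 8]
r1 m[φ2→X7] = [5, 8, 7]
r1 m[φ3→X8] = [8, 2, 1]
r1 m[X0→φ0] = [1, 1, 1]
r1 m[X8→φ2] = [1, 1, 1]
r1 m[X8→φ3] = [1, 1, 1]
r1 m[X7→φ0] = [1, 1, 1]
r1 m[X7→φ1] = [1, 1, 1]
r1 m[X7→φ2] = [1, 1, 1]
r1 m[X9→φ1] = [1, 1, 1]
r2 m[φ0→X0] = [6, 8, 8]
r2 m[φ0→X7] = [8, 6, 8]
r2 m[φ1→X7] = [7, 7, 6]
r2 m[φ1→X9] = [6, 2, 7]
r2 m[φ2→X8] = [7, 7, 8]
r2 m[φ2→X7] = [5, 8, 7]
r2 m[φ3→X8] = [8, 2, 1]
r2 m[X0→φ0] = [1, 1, 1]
r2 m[X8→φ2] = [8, 2, 1]
r2 m[X8→φ3] = [7, 7, 8]
r2 m[X7→φ0] = [35, 56, 42]
r2 m[X7→φ1] = [40, 48, 56]
r2 m[X7→φ2] = [56, 42, 48]
r2 m[X9→φ1] = [1, 1, 1]
r3 m[φ0→X0] = [252, 336, 336]
r3 m[φ0→X7] = [8, 6, 8]
r3 m[φ1→X7] = [7, 7, 6]
r3 m[φ1→X9] = [336, 112, 336]
r3 m[φ2→X8] = [336, 336, 336]
r3 m[φ2→X7] = [32, 16, 56]
r3 m[φ3→X8] = [8, 2, 1]
r3 m[X0→φ0] = [1, 1, 1]
r3 m[X8→φ2] = [8, 2, 1]
r3 m[X8→φ3] = [7, 7, 8]
r3 m[X7→φ0] = [35, 56, 42]
r3 m[X7→φ1] = [40, 48, 56]
r3 m[X7→φ2] = [56, 42, 48]
r3 m[X9→φ1] = [1, 1, 1]
r4 m[φ0→X0] = [252, 336, 336]
r4 m[φ0→X7] = [8, 6, 8]
r4 m[φ1→X7] = [7, 7, 6]
r4 m[φ1→X9] = [336, 112, 336]
r4 m[φ2→X8] = [336, 336, 336]
r4 m[φ2→X7] = [32, 16, 56]
r4 m[φ3→X8] = [8, 2, 1]
r4 m[X0→φ0] = [1, 1, 1]
r4 m[X8→φ2] = [8, 2, 1]
r4 m[X8→φ3] = [336, 336, 336]
r4 m[X7→φ0] = [224, 112, 336]
r4 m[X7→φ1] = [256, 96, 448]
r4 m[X7→φ2] = [56, 42, 48]
r4 m[X9→φ1] = [1, 1, 1]
r5 m[φ0→X0] = [2016, 2688, 1792]
r5 m[φ0→X7] = [8, 6, 8]
r5 m[φ1→X7] = [7, 7, 6]
r5 m[φ1→X9] = [2688, 896, 1792]
r5 m[φ2→X8] = [336, 336, 336]
r5 m[φ2→X7] = [32, 16, 56]
r5 m[φ3→X8] = [8, 2, 1]
r5 m[X0→φ0] = [1, 1, 1]
r5 m[X8→φ2] = [8, 2, 1]
r5 m[X8→φ3] = [336, 336, 336]
r5 m[X7→φ0] = [224, 112, 336]
r5 m[X7→φ1] = [256, 96, 448]
r5 m[X7→φ2] = [56, 42, 48]
r5 m[X9→φ1] = [1, 1, 1]
r6 m[φ0→X0] = [2016, 2688, 1792]
r6 m[φ0→X7] = [8, 6, 8]
r6 m[φ1→X7] = [7, 7, 6]
r6 m[φ1→X9] = [2688, 896, 1792]
r6 m[φ2→X8] = [336, 336, 336]
r6 m[φ2→X7] = [32, 16, 56]
r6 m[φ3→X8] = [8, 2, 1]
r6 m[X0→φ0] = [1, 1, 1]
r6 m[X8→φ2] = [8, 2, 1]
r6 m[X8→φ3] = [336, 336, 336]
r6 m[X7→φ0] = [224, 112, 336]
r6 m[X7→φ1] = [256, 96, 448]
r6 m[X7→φ2] = [56, 42, 48]
r6 m[X9→φ1] = [1, 1, 1]
fixed point reached at round 6
traceback from X0: (X0=1, X8=0, X7=2, X9=0), score=2688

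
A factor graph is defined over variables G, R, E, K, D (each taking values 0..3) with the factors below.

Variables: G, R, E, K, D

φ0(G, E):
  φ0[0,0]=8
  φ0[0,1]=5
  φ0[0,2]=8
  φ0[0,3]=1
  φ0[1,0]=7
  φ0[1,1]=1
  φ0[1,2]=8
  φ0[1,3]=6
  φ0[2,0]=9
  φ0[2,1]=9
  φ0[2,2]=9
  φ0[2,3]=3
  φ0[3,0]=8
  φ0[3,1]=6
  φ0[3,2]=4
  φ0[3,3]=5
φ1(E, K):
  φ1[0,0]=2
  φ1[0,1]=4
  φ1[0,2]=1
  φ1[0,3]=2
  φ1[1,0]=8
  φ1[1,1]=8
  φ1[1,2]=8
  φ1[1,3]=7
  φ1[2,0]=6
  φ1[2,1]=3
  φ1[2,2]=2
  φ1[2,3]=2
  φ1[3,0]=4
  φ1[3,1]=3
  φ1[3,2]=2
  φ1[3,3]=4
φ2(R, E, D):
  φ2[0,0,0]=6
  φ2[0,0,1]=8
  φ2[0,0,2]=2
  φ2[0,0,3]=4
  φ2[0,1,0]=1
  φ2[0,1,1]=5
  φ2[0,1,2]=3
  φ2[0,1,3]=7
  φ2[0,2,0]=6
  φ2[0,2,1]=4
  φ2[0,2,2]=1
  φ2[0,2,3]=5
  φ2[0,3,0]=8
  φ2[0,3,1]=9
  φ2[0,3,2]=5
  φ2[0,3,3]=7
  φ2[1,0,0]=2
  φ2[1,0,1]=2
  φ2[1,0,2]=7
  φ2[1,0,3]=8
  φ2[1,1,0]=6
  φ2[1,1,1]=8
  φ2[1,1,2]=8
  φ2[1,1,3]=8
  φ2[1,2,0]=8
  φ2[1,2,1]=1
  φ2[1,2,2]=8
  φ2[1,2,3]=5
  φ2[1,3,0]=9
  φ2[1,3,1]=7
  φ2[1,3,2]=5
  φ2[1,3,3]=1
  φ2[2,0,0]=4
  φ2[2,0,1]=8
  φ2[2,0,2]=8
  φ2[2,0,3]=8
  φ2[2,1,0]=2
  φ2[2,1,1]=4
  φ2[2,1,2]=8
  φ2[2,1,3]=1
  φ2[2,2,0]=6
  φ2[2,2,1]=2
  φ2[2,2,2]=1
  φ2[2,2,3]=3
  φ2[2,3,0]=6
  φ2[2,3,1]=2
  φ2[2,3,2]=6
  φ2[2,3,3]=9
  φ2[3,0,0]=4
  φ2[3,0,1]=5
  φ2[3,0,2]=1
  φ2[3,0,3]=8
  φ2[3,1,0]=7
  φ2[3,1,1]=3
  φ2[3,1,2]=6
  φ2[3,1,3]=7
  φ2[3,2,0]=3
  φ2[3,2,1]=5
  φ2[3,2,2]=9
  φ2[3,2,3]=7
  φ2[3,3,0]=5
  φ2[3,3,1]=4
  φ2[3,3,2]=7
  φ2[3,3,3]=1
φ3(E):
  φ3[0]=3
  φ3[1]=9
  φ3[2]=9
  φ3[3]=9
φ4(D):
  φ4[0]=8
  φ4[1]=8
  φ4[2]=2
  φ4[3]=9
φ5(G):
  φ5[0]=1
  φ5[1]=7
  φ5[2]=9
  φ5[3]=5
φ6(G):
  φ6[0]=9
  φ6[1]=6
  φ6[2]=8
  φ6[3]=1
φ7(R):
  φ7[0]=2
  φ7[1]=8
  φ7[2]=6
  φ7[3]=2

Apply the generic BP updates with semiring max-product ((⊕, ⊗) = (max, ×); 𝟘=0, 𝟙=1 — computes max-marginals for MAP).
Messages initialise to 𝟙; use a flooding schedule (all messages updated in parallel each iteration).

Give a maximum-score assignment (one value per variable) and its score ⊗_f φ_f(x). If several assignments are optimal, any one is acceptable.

assignment: (G=2, R=1, E=1, K=0, D=3); score = 26873856

init: all messages = 𝟙 over 4 values
r1 m[φ0→G] = [8, 8, 9, 8]
r1 m[φ0→E] = [9, 9, 9, 6]
r1 m[φ1→E] = [4, 8, 6, 4]
r1 m[φ1→K] = [8, 8, 8, 7]
r1 m[φ2→R] = [9, 9, 9, 9]
r1 m[φ2→E] = [8, 8, 9, 9]
r1 m[φ2→D] = [9, 9, 9, 9]
r1 m[φ3→E] = [3, 9, 9, 9]
r1 m[φ4→D] = [8, 8, 2, 9]
r1 m[φ5→G] = [1, 7, 9, 5]
r1 m[φ6→G] = [9, 6, 8, 1]
r1 m[φ7→R] = [2, 8, 6, 2]
r1 m[G→φ0] = [1, 1, 1, 1]
r1 m[G→φ5] = [1, 1, 1, 1]
r1 m[G→φ6] = [1, 1, 1, 1]
r1 m[R→φ2] = [1, 1, 1, 1]
r1 m[R→φ7] = [1, 1, 1, 1]
r1 m[E→φ0] = [1, 1, 1, 1]
r1 m[E→φ1] = [1, 1, 1, 1]
r1 m[E→φ2] = [1, 1, 1, 1]
r1 m[E→φ3] = [1, 1, 1, 1]
r1 m[K→φ1] = [1, 1, 1, 1]
r1 m[D→φ2] = [1, 1, 1, 1]
r1 m[D→φ4] = [1, 1, 1, 1]
r2 m[φ0→G] = [8, 8, 9, 8]
r2 m[φ0→E] = [9, 9, 9, 6]
r2 m[φ1→E] = [4, 8, 6, 4]
r2 m[φ1→K] = [8, 8, 8, 7]
r2 m[φ2→R] = [9, 9, 9, 9]
r2 m[φ2→E] = [8, 8, 9, 9]
r2 m[φ2→D] = [9, 9, 9, 9]
r2 m[φ3→E] = [3, 9, 9, 9]
r2 m[φ4→D] = [8, 8, 2, 9]
r2 m[φ5→G] = [1, 7, 9, 5]
r2 m[φ6→G] = [9, 6, 8, 1]
r2 m[φ7→R] = [2, 8, 6, 2]
r2 m[G→φ0] = [9, 42, 72, 5]
r2 m[G→φ5] = [72, 48, 72, 8]
r2 m[G→φ6] = [8, 56, 81, 40]
r2 m[R→φ2] = [2, 8, 6, 2]
r2 m[R→φ7] = [9, 9, 9, 9]
r2 m[E→φ0] = [96, 576, 486, 324]
r2 m[E→φ1] = [216, 648, 729, 486]
r2 m[E→φ2] = [108, 648, 486, 216]
r2 m[E→φ3] = [288, 576, 486, 216]
r2 m[K→φ1] = [1, 1, 1, 1]
r2 m[D→φ2] = [8, 8, 2, 9]
r2 m[D→φ4] = [9, 9, 9, 9]
r3 m[φ0→G] = [3888, 3888, 5184, 3456]
r3 m[φ0→E] = [648, 648, 648, 252]
r3 m[φ1→E] = [4, 8, 6, 4]
r3 m[φ1→K] = [5184, 5184, 5184, 4536]
r3 m[φ2→R] = [40824, 46656, 23328, 40824]
r3 m[φ2→E] = [576, 576, 512, 576]
r3 m[φ2→D] = [31104, 41472, 41472, 41472]
r3 m[φ3→E] = [3, 9, 9, 9]
r3 m[φ4→D] = [8, 8, 2, 9]
r3 m[φ5→G] = [1, 7, 9, 5]
r3 m[φ6→G] = [9, 6, 8, 1]
r3 m[φ7→R] = [2, 8, 6, 2]
r3 m[G→φ0] = [9, 42, 72, 5]
r3 m[G→φ5] = [72, 48, 72, 8]
r3 m[G→φ6] = [8, 56, 81, 40]
r3 m[R→φ2] = [2, 8, 6, 2]
r3 m[R→φ7] = [9, 9, 9, 9]
r3 m[E→φ0] = [96, 576, 486, 324]
r3 m[E→φ1] = [216, 648, 729, 486]
r3 m[E→φ2] = [108, 648, 486, 216]
r3 m[E→φ3] = [288, 576, 486, 216]
r3 m[K→φ1] = [1, 1, 1, 1]
r3 m[D→φ2] = [8, 8, 2, 9]
r3 m[D→φ4] = [9, 9, 9, 9]
r4 m[φ0→G] = [3888, 3888, 5184, 3456]
r4 m[φ0→E] = [648, 648, 648, 252]
r4 m[φ1→E] = [4, 8, 6, 4]
r4 m[φ1→K] = [5184, 5184, 5184, 4536]
r4 m[φ2→R] = [40824, 46656, 23328, 40824]
r4 m[φ2→E] = [576, 576, 512, 576]
r4 m[φ2→D] = [31104, 41472, 41472, 41472]
r4 m[φ3→E] = [3, 9, 9, 9]
r4 m[φ4→D] = [8, 8, 2, 9]
r4 m[φ5→G] = [1, 7, 9, 5]
r4 m[φ6→G] = [9, 6, 8, 1]
r4 m[φ7→R] = [2, 8, 6, 2]
r4 m[G→φ0] = [9, 42, 72, 5]
r4 m[G→φ5] = [34992, 23328, 41472, 3456]
r4 m[G→φ6] = [3888, 27216, 46656, 17280]
r4 m[R→φ2] = [2, 8, 6, 2]
r4 m[R→φ7] = [40824, 46656, 23328, 40824]
r4 m[E→φ0] = [6912, 41472, 27648, 20736]
r4 m[E→φ1] = [1119744, 3359232, 2985984, 1306368]
r4 m[E→φ2] = [7776, 46656, 34992, 9072]
r4 m[E→φ3] = [1492992, 2985984, 1990656, 580608]
r4 m[K→φ1] = [1, 1, 1, 1]
r4 m[D→φ2] = [8, 8, 2, 9]
r4 m[D→φ4] = [31104, 41472, 41472, 41472]
r5 m[φ0→G] = [221184, 221184, 373248, 248832]
r5 m[φ0→E] = [648, 648, 648, 252]
r5 m[φ1→E] = [4, 8, 6, 4]
r5 m[φ1→K] = [26873856, 26873856, 26873856, 23514624]
r5 m[φ2→R] = [2939328, 3359232, 1679616, 2939328]
r5 m[φ2→E] = [576, 576, 512, 576]
r5 m[φ2→D] = [2239488, 2985984, 2985984, 2985984]
r5 m[φ3→E] = [3, 9, 9, 9]
r5 m[φ4→D] = [8, 8, 2, 9]
r5 m[φ5→G] = [1, 7, 9, 5]
r5 m[φ6→G] = [9, 6, 8, 1]
r5 m[φ7→R] = [2, 8, 6, 2]
r5 m[G→φ0] = [9, 42, 72, 5]
r5 m[G→φ5] = [34992, 23328, 41472, 3456]
r5 m[G→φ6] = [3888, 27216, 46656, 17280]
r5 m[R→φ2] = [2, 8, 6, 2]
r5 m[R→φ7] = [40824, 46656, 23328, 40824]
r5 m[E→φ0] = [6912, 41472, 27648, 20736]
r5 m[E→φ1] = [1119744, 3359232, 2985984, 1306368]
r5 m[E→φ2] = [7776, 46656, 34992, 9072]
r5 m[E→φ3] = [1492992, 2985984, 1990656, 580608]
r5 m[K→φ1] = [1, 1, 1, 1]
r5 m[D→φ2] = [8, 8, 2, 9]
r5 m[D→φ4] = [31104, 41472, 41472, 41472]
r6 m[φ0→G] = [221184, 221184, 373248, 248832]
r6 m[φ0→E] = [648, 648, 648, 252]
r6 m[φ1→E] = [4, 8, 6, 4]
r6 m[φ1→K] = [26873856, 26873856, 26873856, 23514624]
r6 m[φ2→R] = [2939328, 3359232, 1679616, 2939328]
r6 m[φ2→E] = [576, 576, 512, 576]
r6 m[φ2→D] = [2239488, 2985984, 2985984, 2985984]
r6 m[φ3→E] = [3, 9, 9, 9]
r6 m[φ4→D] = [8, 8, 2, 9]
r6 m[φ5→G] = [1, 7, 9, 5]
r6 m[φ6→G] = [9, 6, 8, 1]
r6 m[φ7→R] = [2, 8, 6, 2]
r6 m[G→φ0] = [9, 42, 72, 5]
r6 m[G→φ5] = [1990656, 1327104, 2985984, 248832]
r6 m[G→φ6] = [221184, 1548288, 3359232, 1244160]
r6 m[R→φ2] = [2, 8, 6, 2]
r6 m[R→φ7] = [2939328, 3359232, 1679616, 2939328]
r6 m[E→φ0] = [6912, 41472, 27648, 20736]
r6 m[E→φ1] = [1119744, 3359232, 2985984, 1306368]
r6 m[E→φ2] = [7776, 46656, 34992, 9072]
r6 m[E→φ3] = [1492992, 2985984, 1990656, 580608]
r6 m[K→φ1] = [1, 1, 1, 1]
r6 m[D→φ2] = [8, 8, 2, 9]
r6 m[D→φ4] = [2239488, 2985984, 2985984, 2985984]
r7 m[φ0→G] = [221184, 221184, 373248, 248832]
r7 m[φ0→E] = [648, 648, 648, 252]
r7 m[φ1→E] = [4, 8, 6, 4]
r7 m[φ1→K] = [26873856, 26873856, 26873856, 23514624]
r7 m[φ2→R] = [2939328, 3359232, 1679616, 2939328]
r7 m[φ2→E] = [576, 576, 512, 576]
r7 m[φ2→D] = [2239488, 2985984, 2985984, 2985984]
r7 m[φ3→E] = [3, 9, 9, 9]
r7 m[φ4→D] = [8, 8, 2, 9]
r7 m[φ5→G] = [1, 7, 9, 5]
r7 m[φ6→G] = [9, 6, 8, 1]
r7 m[φ7→R] = [2, 8, 6, 2]
r7 m[G→φ0] = [9, 42, 72, 5]
r7 m[G→φ5] = [1990656, 1327104, 2985984, 248832]
r7 m[G→φ6] = [221184, 1548288, 3359232, 1244160]
r7 m[R→φ2] = [2, 8, 6, 2]
r7 m[R→φ7] = [2939328, 3359232, 1679616, 2939328]
r7 m[E→φ0] = [6912, 41472, 27648, 20736]
r7 m[E→φ1] = [1119744, 3359232, 2985984, 1306368]
r7 m[E→φ2] = [7776, 46656, 34992, 9072]
r7 m[E→φ3] = [1492992, 2985984, 1990656, 580608]
r7 m[K→φ1] = [1, 1, 1, 1]
r7 m[D→φ2] = [8, 8, 2, 9]
r7 m[D→φ4] = [2239488, 2985984, 2985984, 2985984]
fixed point reached at round 7
traceback from G: (G=2, R=1, E=1, K=0, D=3), score=26873856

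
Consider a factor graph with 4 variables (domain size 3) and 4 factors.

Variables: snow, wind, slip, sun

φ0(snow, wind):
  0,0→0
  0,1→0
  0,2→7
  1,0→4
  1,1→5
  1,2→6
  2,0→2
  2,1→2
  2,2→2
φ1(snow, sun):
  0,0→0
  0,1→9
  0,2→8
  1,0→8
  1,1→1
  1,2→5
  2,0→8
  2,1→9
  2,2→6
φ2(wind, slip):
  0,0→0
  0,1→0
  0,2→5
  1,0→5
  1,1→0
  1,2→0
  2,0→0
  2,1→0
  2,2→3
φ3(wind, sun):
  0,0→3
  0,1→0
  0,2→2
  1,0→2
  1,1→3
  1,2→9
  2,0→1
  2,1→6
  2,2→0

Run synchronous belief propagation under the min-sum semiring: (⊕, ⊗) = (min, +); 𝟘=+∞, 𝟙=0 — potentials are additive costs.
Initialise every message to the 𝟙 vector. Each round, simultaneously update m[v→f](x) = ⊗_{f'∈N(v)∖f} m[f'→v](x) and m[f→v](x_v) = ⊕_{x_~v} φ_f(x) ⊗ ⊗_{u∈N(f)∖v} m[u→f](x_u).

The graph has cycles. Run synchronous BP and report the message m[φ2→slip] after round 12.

message @ round 12 = [6, 5, 5]

init: all messages = 𝟙 over 3 values
r1 m[φ0→snow] = [0, 4, 2]
r1 m[φ0→wind] = [0, 0, 2]
r1 m[φ1→snow] = [0, 1, 6]
r1 m[φ1→sun] = [0, 1, 5]
r1 m[φ2→wind] = [0, 0, 0]
r1 m[φ2→slip] = [0, 0, 0]
r1 m[φ3→wind] = [0, 2, 0]
r1 m[φ3→sun] = [1, 0, 0]
r1 m[snow→φ0] = [0, 0, 0]
r1 m[snow→φ1] = [0, 0, 0]
r1 m[wind→φ0] = [0, 0, 0]
r1 m[wind→φ2] = [0, 0, 0]
r1 m[wind→φ3] = [0, 0, 0]
r1 m[slip→φ2] = [0, 0, 0]
r1 m[sun→φ1] = [0, 0, 0]
r1 m[sun→φ3] = [0, 0, 0]
r2 m[φ0→snow] = [0, 4, 2]
r2 m[φ0→wind] = [0, 0, 2]
r2 m[φ1→snow] = [0, 1, 6]
r2 m[φ1→sun] = [0, 1, 5]
r2 m[φ2→wind] = [0, 0, 0]
r2 m[φ2→slip] = [0, 0, 0]
r2 m[φ3→wind] = [0, 2, 0]
r2 m[φ3→sun] = [1, 0, 0]
r2 m[snow→φ0] = [0, 1, 6]
r2 m[snow→φ1] = [0, 4, 2]
r2 m[wind→φ0] = [0, 2, 0]
r2 m[wind→φ2] = [0, 2, 2]
r2 m[wind→φ3] = [0, 0, 2]
r2 m[slip→φ2] = [0, 0, 0]
r2 m[sun→φ1] = [1, 0, 0]
r2 m[sun→φ3] = [0, 1, 5]
r3 m[φ0→snow] = [0, 4, 2]
r3 m[φ0→wind] = [0, 0, 7]
r3 m[φ1→snow] = [1, 1, 6]
r3 m[φ1→sun] = [0, 5, 8]
r3 m[φ2→wind] = [0, 0, 0]
r3 m[φ2→slip] = [0, 0, 2]
r3 m[φ3→wind] = [1, 2, 1]
r3 m[φ3→sun] = [2, 0, 2]
r3 m[snow→φ0] = [0, 1, 6]
r3 m[snow→φ1] = [0, 4, 2]
r3 m[wind→φ0] = [0, 2, 0]
r3 m[wind→φ2] = [0, 2, 2]
r3 m[wind→φ3] = [0, 0, 2]
r3 m[slip→φ2] = [0, 0, 0]
r3 m[sun→φ1] = [1, 0, 0]
r3 m[sun→φ3] = [0, 1, 5]
r4 m[φ0→snow] = [0, 4, 2]
r4 m[φ0→wind] = [0, 0, 7]
r4 m[φ1→snow] = [1, 1, 6]
r4 m[φ1→sun] = [0, 5, 8]
r4 m[φ2→wind] = [0, 0, 0]
r4 m[φ2→slip] = [0, 0, 2]
r4 m[φ3→wind] = [1, 2, 1]
r4 m[φ3→sun] = [2, 0, 2]
r4 m[snow→φ0] = [1, 1, 6]
r4 m[snow→φ1] = [0, 4, 2]
r4 m[wind→φ0] = [1, 2, 1]
r4 m[wind→φ2] = [1, 2, 8]
r4 m[wind→φ3] = [0, 0, 7]
r4 m[slip→φ2] = [0, 0, 0]
r4 m[sun→φ1] = [2, 0, 2]
r4 m[sun→φ3] = [0, 5, 8]
r5 m[φ0→snow] = [1, 5, 3]
r5 m[φ0→wind] = [1, 1, 7]
r5 m[φ1→snow] = [2, 1, 8]
r5 m[φ1→sun] = [0, 5, 8]
r5 m[φ2→wind] = [0, 0, 0]
r5 m[φ2→slip] = [1, 1, 2]
r5 m[φ3→wind] = [3, 2, 1]
r5 m[φ3→sun] = [2, 0, 2]
r5 m[snow→φ0] = [1, 1, 6]
r5 m[snow→φ1] = [0, 4, 2]
r5 m[wind→φ0] = [1, 2, 1]
r5 m[wind→φ2] = [1, 2, 8]
r5 m[wind→φ3] = [0, 0, 7]
r5 m[slip→φ2] = [0, 0, 0]
r5 m[sun→φ1] = [2, 0, 2]
r5 m[sun→φ3] = [0, 5, 8]
r6 m[φ0→snow] = [1, 5, 3]
r6 m[φ0→wind] = [1, 1, 7]
r6 m[φ1→snow] = [2, 1, 8]
r6 m[φ1→sun] = [0, 5, 8]
r6 m[φ2→wind] = [0, 0, 0]
r6 m[φ2→slip] = [1, 1, 2]
r6 m[φ3→wind] = [3, 2, 1]
r6 m[φ3→sun] = [2, 0, 2]
r6 m[snow→φ0] = [2, 1, 8]
r6 m[snow→φ1] = [1, 5, 3]
r6 m[wind→φ0] = [3, 2, 1]
r6 m[wind→φ2] = [4, 3, 8]
r6 m[wind→φ3] = [1, 1, 7]
r6 m[slip→φ2] = [0, 0, 0]
r6 m[sun→φ1] = [2, 0, 2]
r6 m[sun→φ3] = [0, 5, 8]
r7 m[φ0→snow] = [2, 7, 3]
r7 m[φ0→wind] = [2, 2, 7]
r7 m[φ1→snow] = [2, 1, 8]
r7 m[φ1→sun] = [1, 6, 9]
r7 m[φ2→wind] = [0, 0, 0]
r7 m[φ2→slip] = [4, 3, 3]
r7 m[φ3→wind] = [3, 2, 1]
r7 m[φ3→sun] = [3, 1, 3]
r7 m[snow→φ0] = [2, 1, 8]
r7 m[snow→φ1] = [1, 5, 3]
r7 m[wind→φ0] = [3, 2, 1]
r7 m[wind→φ2] = [4, 3, 8]
r7 m[wind→φ3] = [1, 1, 7]
r7 m[slip→φ2] = [0, 0, 0]
r7 m[sun→φ1] = [2, 0, 2]
r7 m[sun→φ3] = [0, 5, 8]
r8 m[φ0→snow] = [2, 7, 3]
r8 m[φ0→wind] = [2, 2, 7]
r8 m[φ1→snow] = [2, 1, 8]
r8 m[φ1→sun] = [1, 6, 9]
r8 m[φ2→wind] = [0, 0, 0]
r8 m[φ2→slip] = [4, 3, 3]
r8 m[φ3→wind] = [3, 2, 1]
r8 m[φ3→sun] = [3, 1, 3]
r8 m[snow→φ0] = [2, 1, 8]
r8 m[snow→φ1] = [2, 7, 3]
r8 m[wind→φ0] = [3, 2, 1]
r8 m[wind→φ2] = [5, 4, 8]
r8 m[wind→φ3] = [2, 2, 7]
r8 m[slip→φ2] = [0, 0, 0]
r8 m[sun→φ1] = [3, 1, 3]
r8 m[sun→φ3] = [1, 6, 9]
r9 m[φ0→snow] = [2, 7, 3]
r9 m[φ0→wind] = [2, 2, 7]
r9 m[φ1→snow] = [3, 2, 9]
r9 m[φ1→sun] = [2, 8, 9]
r9 m[φ2→wind] = [0, 0, 0]
r9 m[φ2→slip] = [5, 4, 4]
r9 m[φ3→wind] = [4, 3, 2]
r9 m[φ3→sun] = [4, 2, 4]
r9 m[snow→φ0] = [2, 1, 8]
r9 m[snow→φ1] = [2, 7, 3]
r9 m[wind→φ0] = [3, 2, 1]
r9 m[wind→φ2] = [5, 4, 8]
r9 m[wind→φ3] = [2, 2, 7]
r9 m[slip→φ2] = [0, 0, 0]
r9 m[sun→φ1] = [3, 1, 3]
r9 m[sun→φ3] = [1, 6, 9]
r10 m[φ0→snow] = [2, 7, 3]
r10 m[φ0→wind] = [2, 2, 7]
r10 m[φ1→snow] = [3, 2, 9]
r10 m[φ1→sun] = [2, 8, 9]
r10 m[φ2→wind] = [0, 0, 0]
r10 m[φ2→slip] = [5, 4, 4]
r10 m[φ3→wind] = [4, 3, 2]
r10 m[φ3→sun] = [4, 2, 4]
r10 m[snow→φ0] = [3, 2, 9]
r10 m[snow→φ1] = [2, 7, 3]
r10 m[wind→φ0] = [4, 3, 2]
r10 m[wind→φ2] = [6, 5, 9]
r10 m[wind→φ3] = [2, 2, 7]
r10 m[slip→φ2] = [0, 0, 0]
r10 m[sun→φ1] = [4, 2, 4]
r10 m[sun→φ3] = [2, 8, 9]
r11 m[φ0→snow] = [3, 8, 4]
r11 m[φ0→wind] = [3, 3, 8]
r11 m[φ1→snow] = [4, 3, 10]
r11 m[φ1→sun] = [2, 8, 9]
r11 m[φ2→wind] = [0, 0, 0]
r11 m[φ2→slip] = [6, 5, 5]
r11 m[φ3→wind] = [5, 4, 3]
r11 m[φ3→sun] = [4, 2, 4]
r11 m[snow→φ0] = [3, 2, 9]
r11 m[snow→φ1] = [2, 7, 3]
r11 m[wind→φ0] = [4, 3, 2]
r11 m[wind→φ2] = [6, 5, 9]
r11 m[wind→φ3] = [2, 2, 7]
r11 m[slip→φ2] = [0, 0, 0]
r11 m[sun→φ1] = [4, 2, 4]
r11 m[sun→φ3] = [2, 8, 9]
r12 m[φ0→snow] = [3, 8, 4]
r12 m[φ0→wind] = [3, 3, 8]
r12 m[φ1→snow] = [4, 3, 10]
r12 m[φ1→sun] = [2, 8, 9]
r12 m[φ2→wind] = [0, 0, 0]
r12 m[φ2→slip] = [6, 5, 5]
r12 m[φ3→wind] = [5, 4, 3]
r12 m[φ3→sun] = [4, 2, 4]
r12 m[snow→φ0] = [4, 3, 10]
r12 m[snow→φ1] = [3, 8, 4]
r12 m[wind→φ0] = [5, 4, 3]
r12 m[wind→φ2] = [8, 7, 11]
r12 m[wind→φ3] = [3, 3, 8]
r12 m[slip→φ2] = [0, 0, 0]
r12 m[sun→φ1] = [4, 2, 4]
r12 m[sun→φ3] = [2, 8, 9]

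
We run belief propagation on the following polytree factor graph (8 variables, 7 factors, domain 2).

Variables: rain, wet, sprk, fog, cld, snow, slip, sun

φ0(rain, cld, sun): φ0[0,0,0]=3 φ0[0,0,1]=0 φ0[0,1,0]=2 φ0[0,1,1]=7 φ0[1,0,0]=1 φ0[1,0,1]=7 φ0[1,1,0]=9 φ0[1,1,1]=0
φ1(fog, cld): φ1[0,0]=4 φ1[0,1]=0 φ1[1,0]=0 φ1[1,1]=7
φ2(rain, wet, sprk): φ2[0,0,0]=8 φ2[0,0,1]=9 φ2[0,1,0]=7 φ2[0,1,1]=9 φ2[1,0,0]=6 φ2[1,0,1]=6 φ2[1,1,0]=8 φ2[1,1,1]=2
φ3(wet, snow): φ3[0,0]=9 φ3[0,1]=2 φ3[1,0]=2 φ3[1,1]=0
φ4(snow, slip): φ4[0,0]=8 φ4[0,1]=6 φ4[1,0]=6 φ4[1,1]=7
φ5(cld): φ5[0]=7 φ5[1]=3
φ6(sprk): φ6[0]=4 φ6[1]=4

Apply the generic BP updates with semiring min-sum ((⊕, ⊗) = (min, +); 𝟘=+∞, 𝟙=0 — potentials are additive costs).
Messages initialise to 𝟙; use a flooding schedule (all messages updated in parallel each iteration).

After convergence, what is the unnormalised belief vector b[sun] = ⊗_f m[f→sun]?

init: all messages = 𝟙 over 2 values
r1 m[φ0→rain] = [0, 0]
r1 m[φ0→cld] = [0, 0]
r1 m[φ0→sun] = [1, 0]
r1 m[φ1→fog] = [0, 0]
r1 m[φ1→cld] = [0, 0]
r1 m[φ2→rain] = [7, 2]
r1 m[φ2→wet] = [6, 2]
r1 m[φ2→sprk] = [6, 2]
r1 m[φ3→wet] = [2, 0]
r1 m[φ3→snow] = [2, 0]
r1 m[φ4→snow] = [6, 6]
r1 m[φ4→slip] = [6, 6]
r1 m[φ5→cld] = [7, 3]
r1 m[φ6→sprk] = [4, 4]
r1 m[rain→φ0] = [0, 0]
r1 m[rain→φ2] = [0, 0]
r1 m[wet→φ2] = [0, 0]
r1 m[wet→φ3] = [0, 0]
r1 m[sprk→φ2] = [0, 0]
r1 m[sprk→φ6] = [0, 0]
r1 m[fog→φ1] = [0, 0]
r1 m[cld→φ0] = [0, 0]
r1 m[cld→φ1] = [0, 0]
r1 m[cld→φ5] = [0, 0]
r1 m[snow→φ3] = [0, 0]
r1 m[snow→φ4] = [0, 0]
r1 m[slip→φ4] = [0, 0]
r1 m[sun→φ0] = [0, 0]
r2 m[φ0→rain] = [0, 0]
r2 m[φ0→cld] = [0, 0]
r2 m[φ0→sun] = [1, 0]
r2 m[φ1→fog] = [0, 0]
r2 m[φ1→cld] = [0, 0]
r2 m[φ2→rain] = [7, 2]
r2 m[φ2→wet] = [6, 2]
r2 m[φ2→sprk] = [6, 2]
r2 m[φ3→wet] = [2, 0]
r2 m[φ3→snow] = [2, 0]
r2 m[φ4→snow] = [6, 6]
r2 m[φ4→slip] = [6, 6]
r2 m[φ5→cld] = [7, 3]
r2 m[φ6→sprk] = [4, 4]
r2 m[rain→φ0] = [7, 2]
r2 m[rain→φ2] = [0, 0]
r2 m[wet→φ2] = [2, 0]
r2 m[wet→φ3] = [6, 2]
r2 m[sprk→φ2] = [4, 4]
r2 m[sprk→φ6] = [6, 2]
r2 m[fog→φ1] = [0, 0]
r2 m[cld→φ0] = [7, 3]
r2 m[cld→φ1] = [7, 3]
r2 m[cld→φ5] = [0, 0]
r2 m[snow→φ3] = [6, 6]
r2 m[snow→φ4] = [2, 0]
r2 m[slip→φ4] = [0, 0]
r2 m[sun→φ0] = [0, 0]
r3 m[φ0→rain] = [5, 3]
r3 m[φ0→cld] = [3, 2]
r3 m[φ0→sun] = [10, 5]
r3 m[φ1→fog] = [3, 7]
r3 m[φ1→cld] = [0, 0]
r3 m[φ2→rain] = [11, 6]
r3 m[φ2→wet] = [10, 6]
r3 m[φ2→sprk] = [7, 2]
r3 m[φ3→wet] = [8, 6]
r3 m[φ3→snow] = [4, 2]
r3 m[φ4→snow] = [6, 6]
r3 m[φ4→slip] = [6, 7]
r3 m[φ5→cld] = [7, 3]
r3 m[φ6→sprk] = [4, 4]
r3 m[rain→φ0] = [7, 2]
r3 m[rain→φ2] = [0, 0]
r3 m[wet→φ2] = [2, 0]
r3 m[wet→φ3] = [6, 2]
r3 m[sprk→φ2] = [4, 4]
r3 m[sprk→φ6] = [6, 2]
r3 m[fog→φ1] = [0, 0]
r3 m[cld→φ0] = [7, 3]
r3 m[cld→φ1] = [7, 3]
r3 m[cld→φ5] = [0, 0]
r3 m[snow→φ3] = [6, 6]
r3 m[snow→φ4] = [2, 0]
r3 m[slip→φ4] = [0, 0]
r3 m[sun→φ0] = [0, 0]
r4 m[φ0→rain] = [5, 3]
r4 m[φ0→cld] = [3, 2]
r4 m[φ0→sun] = [10, 5]
r4 m[φ1→fog] = [3, 7]
r4 m[φ1→cld] = [0, 0]
r4 m[φ2→rain] = [11, 6]
r4 m[φ2→wet] = [10, 6]
r4 m[φ2→sprk] = [7, 2]
r4 m[φ3→wet] = [8, 6]
r4 m[φ3→snow] = [4, 2]
r4 m[φ4→snow] = [6, 6]
r4 m[φ4→slip] = [6, 7]
r4 m[φ5→cld] = [7, 3]
r4 m[φ6→sprk] = [4, 4]
r4 m[rain→φ0] = [11, 6]
r4 m[rain→φ2] = [5, 3]
r4 m[wet→φ2] = [8, 6]
r4 m[wet→φ3] = [10, 6]
r4 m[sprk→φ2] = [4, 4]
r4 m[sprk→φ6] = [7, 2]
r4 m[fog→φ1] = [0, 0]
r4 m[cld→φ0] = [7, 3]
r4 m[cld→φ1] = [10, 5]
r4 m[cld→φ5] = [3, 2]
r4 m[snow→φ3] = [6, 6]
r4 m[snow→φ4] = [4, 2]
r4 m[slip→φ4] = [0, 0]
r4 m[sun→φ0] = [0, 0]
r5 m[φ0→rain] = [5, 3]
r5 m[φ0→cld] = [7, 6]
r5 m[φ0→sun] = [14, 9]
r5 m[φ1→fog] = [5, 10]
r5 m[φ1→cld] = [0, 0]
r5 m[φ2→rain] = [17, 12]
r5 m[φ2→wet] = [13, 9]
r5 m[φ2→sprk] = [17, 11]
r5 m[φ3→wet] = [8, 6]
r5 m[φ3→snow] = [8, 6]
r5 m[φ4→snow] = [6, 6]
r5 m[φ4→slip] = [8, 9]
r5 m[φ5→cld] = [7, 3]
r5 m[φ6→sprk] = [4, 4]
r5 m[rain→φ0] = [11, 6]
r5 m[rain→φ2] = [5, 3]
r5 m[wet→φ2] = [8, 6]
r5 m[wet→φ3] = [10, 6]
r5 m[sprk→φ2] = [4, 4]
r5 m[sprk→φ6] = [7, 2]
r5 m[fog→φ1] = [0, 0]
r5 m[cld→φ0] = [7, 3]
r5 m[cld→φ1] = [10, 5]
r5 m[cld→φ5] = [3, 2]
r5 m[snow→φ3] = [6, 6]
r5 m[snow→φ4] = [4, 2]
r5 m[slip→φ4] = [0, 0]
r5 m[sun→φ0] = [0, 0]
r6 m[φ0→rain] = [5, 3]
r6 m[φ0→cld] = [7, 6]
r6 m[φ0→sun] = [14, 9]
r6 m[φ1→fog] = [5, 10]
r6 m[φ1→cld] = [0, 0]
r6 m[φ2→rain] = [17, 12]
r6 m[φ2→wet] = [13, 9]
r6 m[φ2→sprk] = [17, 11]
r6 m[φ3→wet] = [8, 6]
r6 m[φ3→snow] = [8, 6]
r6 m[φ4→snow] = [6, 6]
r6 m[φ4→slip] = [8, 9]
r6 m[φ5→cld] = [7, 3]
r6 m[φ6→sprk] = [4, 4]
r6 m[rain→φ0] = [17, 12]
r6 m[rain→φ2] = [5, 3]
r6 m[wet→φ2] = [8, 6]
r6 m[wet→φ3] = [13, 9]
r6 m[sprk→φ2] = [4, 4]
r6 m[sprk→φ6] = [17, 11]
r6 m[fog→φ1] = [0, 0]
r6 m[cld→φ0] = [7, 3]
r6 m[cld→φ1] = [14, 9]
r6 m[cld→φ5] = [7, 6]
r6 m[snow→φ3] = [6, 6]
r6 m[snow→φ4] = [8, 6]
r6 m[slip→φ4] = [0, 0]
r6 m[sun→φ0] = [0, 0]
r7 m[φ0→rain] = [5, 3]
r7 m[φ0→cld] = [13, 12]
r7 m[φ0→sun] = [20, 15]
r7 m[φ1→fog] = [9, 14]
r7 m[φ1→cld] = [0, 0]
r7 m[φ2→rain] = [17, 12]
r7 m[φ2→wet] = [13, 9]
r7 m[φ2→sprk] = [17, 11]
r7 m[φ3→wet] = [8, 6]
r7 m[φ3→snow] = [11, 9]
r7 m[φ4→snow] = [6, 6]
r7 m[φ4→slip] = [12, 13]
r7 m[φ5→cld] = [7, 3]
r7 m[φ6→sprk] = [4, 4]
r7 m[rain→φ0] = [17, 12]
r7 m[rain→φ2] = [5, 3]
r7 m[wet→φ2] = [8, 6]
r7 m[wet→φ3] = [13, 9]
r7 m[sprk→φ2] = [4, 4]
r7 m[sprk→φ6] = [17, 11]
r7 m[fog→φ1] = [0, 0]
r7 m[cld→φ0] = [7, 3]
r7 m[cld→φ1] = [14, 9]
r7 m[cld→φ5] = [7, 6]
r7 m[snow→φ3] = [6, 6]
r7 m[snow→φ4] = [8, 6]
r7 m[slip→φ4] = [0, 0]
r7 m[sun→φ0] = [0, 0]
r8 m[φ0→rain] = [5, 3]
r8 m[φ0→cld] = [13, 12]
r8 m[φ0→sun] = [20, 15]
r8 m[φ1→fog] = [9, 14]
r8 m[φ1→cld] = [0, 0]
r8 m[φ2→rain] = [17, 12]
r8 m[φ2→wet] = [13, 9]
r8 m[φ2→sprk] = [17, 11]
r8 m[φ3→wet] = [8, 6]
r8 m[φ3→snow] = [11, 9]
r8 m[φ4→snow] = [6, 6]
r8 m[φ4→slip] = [12, 13]
r8 m[φ5→cld] = [7, 3]
r8 m[φ6→sprk] = [4, 4]
r8 m[rain→φ0] = [17, 12]
r8 m[rain→φ2] = [5, 3]
r8 m[wet→φ2] = [8, 6]
r8 m[wet→φ3] = [13, 9]
r8 m[sprk→φ2] = [4, 4]
r8 m[sprk→φ6] = [17, 11]
r8 m[fog→φ1] = [0, 0]
r8 m[cld→φ0] = [7, 3]
r8 m[cld→φ1] = [20, 15]
r8 m[cld→φ5] = [13, 12]
r8 m[snow→φ3] = [6, 6]
r8 m[snow→φ4] = [11, 9]
r8 m[slip→φ4] = [0, 0]
r8 m[sun→φ0] = [0, 0]
r9 m[φ0→rain] = [5, 3]
r9 m[φ0→cld] = [13, 12]
r9 m[φ0→sun] = [20, 15]
r9 m[φ1→fog] = [15, 20]
r9 m[φ1→cld] = [0, 0]
r9 m[φ2→rain] = [17, 12]
r9 m[φ2→wet] = [13, 9]
r9 m[φ2→sprk] = [17, 11]
r9 m[φ3→wet] = [8, 6]
r9 m[φ3→snow] = [11, 9]
r9 m[φ4→snow] = [6, 6]
r9 m[φ4→slip] = [15, 16]
r9 m[φ5→cld] = [7, 3]
r9 m[φ6→sprk] = [4, 4]
r9 m[rain→φ0] = [17, 12]
r9 m[rain→φ2] = [5, 3]
r9 m[wet→φ2] = [8, 6]
r9 m[wet→φ3] = [13, 9]
r9 m[sprk→φ2] = [4, 4]
r9 m[sprk→φ6] = [17, 11]
r9 m[fog→φ1] = [0, 0]
r9 m[cld→φ0] = [7, 3]
r9 m[cld→φ1] = [20, 15]
r9 m[cld→φ5] = [13, 12]
r9 m[snow→φ3] = [6, 6]
r9 m[snow→φ4] = [11, 9]
r9 m[slip→φ4] = [0, 0]
r9 m[sun→φ0] = [0, 0]
r10 m[φ0→rain] = [5, 3]
r10 m[φ0→cld] = [13, 12]
r10 m[φ0→sun] = [20, 15]
r10 m[φ1→fog] = [15, 20]
r10 m[φ1→cld] = [0, 0]
r10 m[φ2→rain] = [17, 12]
r10 m[φ2→wet] = [13, 9]
r10 m[φ2→sprk] = [17, 11]
r10 m[φ3→wet] = [8, 6]
r10 m[φ3→snow] = [11, 9]
r10 m[φ4→snow] = [6, 6]
r10 m[φ4→slip] = [15, 16]
r10 m[φ5→cld] = [7, 3]
r10 m[φ6→sprk] = [4, 4]
r10 m[rain→φ0] = [17, 12]
r10 m[rain→φ2] = [5, 3]
r10 m[wet→φ2] = [8, 6]
r10 m[wet→φ3] = [13, 9]
r10 m[sprk→φ2] = [4, 4]
r10 m[sprk→φ6] = [17, 11]
r10 m[fog→φ1] = [0, 0]
r10 m[cld→φ0] = [7, 3]
r10 m[cld→φ1] = [20, 15]
r10 m[cld→φ5] = [13, 12]
r10 m[snow→φ3] = [6, 6]
r10 m[snow→φ4] = [11, 9]
r10 m[slip→φ4] = [0, 0]
r10 m[sun→φ0] = [0, 0]
fixed point reached at round 10
b[sun] = ⊗ incoming = [20, 15]

b[sun] = [20, 15]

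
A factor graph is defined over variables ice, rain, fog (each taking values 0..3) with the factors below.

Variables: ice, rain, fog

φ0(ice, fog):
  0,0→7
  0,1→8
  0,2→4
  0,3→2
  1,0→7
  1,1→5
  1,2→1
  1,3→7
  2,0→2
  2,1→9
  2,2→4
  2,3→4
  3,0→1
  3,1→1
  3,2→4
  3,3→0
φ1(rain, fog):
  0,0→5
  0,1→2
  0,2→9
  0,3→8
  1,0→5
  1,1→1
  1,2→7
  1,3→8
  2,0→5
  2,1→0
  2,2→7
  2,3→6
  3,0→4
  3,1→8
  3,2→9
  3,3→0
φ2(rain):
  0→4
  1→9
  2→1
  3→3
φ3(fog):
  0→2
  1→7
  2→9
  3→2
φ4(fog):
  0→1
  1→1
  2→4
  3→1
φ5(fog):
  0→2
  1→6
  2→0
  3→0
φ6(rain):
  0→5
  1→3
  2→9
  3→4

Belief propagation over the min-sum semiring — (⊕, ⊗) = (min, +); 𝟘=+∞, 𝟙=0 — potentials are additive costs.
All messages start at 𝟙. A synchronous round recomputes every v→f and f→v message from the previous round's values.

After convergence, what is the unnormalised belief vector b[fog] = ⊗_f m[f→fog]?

b[fog] = [17, 25, 30, 10]

init: all messages = 𝟙 over 4 values
r1 m[φ0→ice] = [2, 1, 2, 0]
r1 m[φ0→fog] = [1, 1, 1, 0]
r1 m[φ1→rain] = [2, 1, 0, 0]
r1 m[φ1→fog] = [4, 0, 7, 0]
r1 m[φ2→rain] = [4, 9, 1, 3]
r1 m[φ3→fog] = [2, 7, 9, 2]
r1 m[φ4→fog] = [1, 1, 4, 1]
r1 m[φ5→fog] = [2, 6, 0, 0]
r1 m[φ6→rain] = [5, 3, 9, 4]
r1 m[ice→φ0] = [0, 0, 0, 0]
r1 m[rain→φ1] = [0, 0, 0, 0]
r1 m[rain→φ2] = [0, 0, 0, 0]
r1 m[rain→φ6] = [0, 0, 0, 0]
r1 m[fog→φ0] = [0, 0, 0, 0]
r1 m[fog→φ1] = [0, 0, 0, 0]
r1 m[fog→φ3] = [0, 0, 0, 0]
r1 m[fog→φ4] = [0, 0, 0, 0]
r1 m[fog→φ5] = [0, 0, 0, 0]
r2 m[φ0→ice] = [2, 1, 2, 0]
r2 m[φ0→fog] = [1, 1, 1, 0]
r2 m[φ1→rain] = [2, 1, 0, 0]
r2 m[φ1→fog] = [4, 0, 7, 0]
r2 m[φ2→rain] = [4, 9, 1, 3]
r2 m[φ3→fog] = [2, 7, 9, 2]
r2 m[φ4→fog] = [1, 1, 4, 1]
r2 m[φ5→fog] = [2, 6, 0, 0]
r2 m[φ6→rain] = [5, 3, 9, 4]
r2 m[ice→φ0] = [0, 0, 0, 0]
r2 m[rain→φ1] = [9, 12, 10, 7]
r2 m[rain→φ2] = [7, 4, 9, 4]
r2 m[rain→φ6] = [6, 10, 1, 3]
r2 m[fog→φ0] = [9, 14, 20, 3]
r2 m[fog→φ1] = [6, 15, 14, 3]
r2 m[fog→φ3] = [8, 8, 12, 1]
r2 m[fog→φ4] = [9, 14, 17, 2]
r2 m[fog→φ5] = [8, 9, 21, 3]
r3 m[φ0→ice] = [5, 10, 7, 3]
r3 m[φ0→fog] = [1, 1, 1, 0]
r3 m[φ1→rain] = [11, 11, 9, 3]
r3 m[φ1→fog] = [11, 10, 16, 7]
r3 m[φ2→rain] = [4, 9, 1, 3]
r3 m[φ3→fog] = [2, 7, 9, 2]
r3 m[φ4→fog] = [1, 1, 4, 1]
r3 m[φ5→fog] = [2, 6, 0, 0]
r3 m[φ6→rain] = [5, 3, 9, 4]
r3 m[ice→φ0] = [0, 0, 0, 0]
r3 m[rain→φ1] = [9, 12, 10, 7]
r3 m[rain→φ2] = [7, 4, 9, 4]
r3 m[rain→φ6] = [6, 10, 1, 3]
r3 m[fog→φ0] = [9, 14, 20, 3]
r3 m[fog→φ1] = [6, 15, 14, 3]
r3 m[fog→φ3] = [8, 8, 12, 1]
r3 m[fog→φ4] = [9, 14, 17, 2]
r3 m[fog→φ5] = [8, 9, 21, 3]
r4 m[φ0→ice] = [5, 10, 7, 3]
r4 m[φ0→fog] = [1, 1, 1, 0]
r4 m[φ1→rain] = [11, 11, 9, 3]
r4 m[φ1→fog] = [11, 10, 16, 7]
r4 m[φ2→rain] = [4, 9, 1, 3]
r4 m[φ3→fog] = [2, 7, 9, 2]
r4 m[φ4→fog] = [1, 1, 4, 1]
r4 m[φ5→fog] = [2, 6, 0, 0]
r4 m[φ6→rain] = [5, 3, 9, 4]
r4 m[ice→φ0] = [0, 0, 0, 0]
r4 m[rain→φ1] = [9, 12, 10, 7]
r4 m[rain→φ2] = [16, 14, 18, 7]
r4 m[rain→φ6] = [15, 20, 10, 6]
r4 m[fog→φ0] = [16, 24, 29, 10]
r4 m[fog→φ1] = [6, 15, 14, 3]
r4 m[fog→φ3] = [15, 18, 21, 8]
r4 m[fog→φ4] = [16, 24, 26, 9]
r4 m[fog→φ5] = [15, 19, 30, 10]
r5 m[φ0→ice] = [12, 17, 14, 10]
r5 m[φ0→fog] = [1, 1, 1, 0]
r5 m[φ1→rain] = [11, 11, 9, 3]
r5 m[φ1→fog] = [11, 10, 16, 7]
r5 m[φ2→rain] = [4, 9, 1, 3]
r5 m[φ3→fog] = [2, 7, 9, 2]
r5 m[φ4→fog] = [1, 1, 4, 1]
r5 m[φ5→fog] = [2, 6, 0, 0]
r5 m[φ6→rain] = [5, 3, 9, 4]
r5 m[ice→φ0] = [0, 0, 0, 0]
r5 m[rain→φ1] = [9, 12, 10, 7]
r5 m[rain→φ2] = [16, 14, 18, 7]
r5 m[rain→φ6] = [15, 20, 10, 6]
r5 m[fog→φ0] = [16, 24, 29, 10]
r5 m[fog→φ1] = [6, 15, 14, 3]
r5 m[fog→φ3] = [15, 18, 21, 8]
r5 m[fog→φ4] = [16, 24, 26, 9]
r5 m[fog→φ5] = [15, 19, 30, 10]
r6 m[φ0→ice] = [12, 17, 14, 10]
r6 m[φ0→fog] = [1, 1, 1, 0]
r6 m[φ1→rain] = [11, 11, 9, 3]
r6 m[φ1→fog] = [11, 10, 16, 7]
r6 m[φ2→rain] = [4, 9, 1, 3]
r6 m[φ3→fog] = [2, 7, 9, 2]
r6 m[φ4→fog] = [1, 1, 4, 1]
r6 m[φ5→fog] = [2, 6, 0, 0]
r6 m[φ6→rain] = [5, 3, 9, 4]
r6 m[ice→φ0] = [0, 0, 0, 0]
r6 m[rain→φ1] = [9, 12, 10, 7]
r6 m[rain→φ2] = [16, 14, 18, 7]
r6 m[rain→φ6] = [15, 20, 10, 6]
r6 m[fog→φ0] = [16, 24, 29, 10]
r6 m[fog→φ1] = [6, 15, 14, 3]
r6 m[fog→φ3] = [15, 18, 21, 8]
r6 m[fog→φ4] = [16, 24, 26, 9]
r6 m[fog→φ5] = [15, 19, 30, 10]
fixed point reached at round 6
b[fog] = ⊗ incoming = [17, 25, 30, 10]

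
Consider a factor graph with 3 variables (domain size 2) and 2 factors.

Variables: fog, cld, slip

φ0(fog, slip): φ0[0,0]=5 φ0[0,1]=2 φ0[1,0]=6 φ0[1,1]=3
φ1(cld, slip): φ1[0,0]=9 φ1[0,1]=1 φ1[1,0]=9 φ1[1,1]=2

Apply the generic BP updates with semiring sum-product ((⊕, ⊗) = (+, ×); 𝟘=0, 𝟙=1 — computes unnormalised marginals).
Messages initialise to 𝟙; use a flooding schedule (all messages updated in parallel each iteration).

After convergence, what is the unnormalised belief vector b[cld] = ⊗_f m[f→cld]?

init: all messages = 𝟙 over 2 values
r1 m[φ0→fog] = [7, 9]
r1 m[φ0→slip] = [11, 5]
r1 m[φ1→cld] = [10, 11]
r1 m[φ1→slip] = [18, 3]
r1 m[fog→φ0] = [1, 1]
r1 m[cld→φ1] = [1, 1]
r1 m[slip→φ0] = [1, 1]
r1 m[slip→φ1] = [1, 1]
r2 m[φ0→fog] = [7, 9]
r2 m[φ0→slip] = [11, 5]
r2 m[φ1→cld] = [10, 11]
r2 m[φ1→slip] = [18, 3]
r2 m[fog→φ0] = [1, 1]
r2 m[cld→φ1] = [1, 1]
r2 m[slip→φ0] = [18, 3]
r2 m[slip→φ1] = [11, 5]
r3 m[φ0→fog] = [96, 117]
r3 m[φ0→slip] = [11, 5]
r3 m[φ1→cld] = [104, 109]
r3 m[φ1→slip] = [18, 3]
r3 m[fog→φ0] = [1, 1]
r3 m[cld→φ1] = [1, 1]
r3 m[slip→φ0] = [18, 3]
r3 m[slip→φ1] = [11, 5]
r4 m[φ0→fog] = [96, 117]
r4 m[φ0→slip] = [11, 5]
r4 m[φ1→cld] = [104, 109]
r4 m[φ1→slip] = [18, 3]
r4 m[fog→φ0] = [1, 1]
r4 m[cld→φ1] = [1, 1]
r4 m[slip→φ0] = [18, 3]
r4 m[slip→φ1] = [11, 5]
fixed point reached at round 4
b[cld] = ⊗ incoming = [104, 109]

b[cld] = [104, 109]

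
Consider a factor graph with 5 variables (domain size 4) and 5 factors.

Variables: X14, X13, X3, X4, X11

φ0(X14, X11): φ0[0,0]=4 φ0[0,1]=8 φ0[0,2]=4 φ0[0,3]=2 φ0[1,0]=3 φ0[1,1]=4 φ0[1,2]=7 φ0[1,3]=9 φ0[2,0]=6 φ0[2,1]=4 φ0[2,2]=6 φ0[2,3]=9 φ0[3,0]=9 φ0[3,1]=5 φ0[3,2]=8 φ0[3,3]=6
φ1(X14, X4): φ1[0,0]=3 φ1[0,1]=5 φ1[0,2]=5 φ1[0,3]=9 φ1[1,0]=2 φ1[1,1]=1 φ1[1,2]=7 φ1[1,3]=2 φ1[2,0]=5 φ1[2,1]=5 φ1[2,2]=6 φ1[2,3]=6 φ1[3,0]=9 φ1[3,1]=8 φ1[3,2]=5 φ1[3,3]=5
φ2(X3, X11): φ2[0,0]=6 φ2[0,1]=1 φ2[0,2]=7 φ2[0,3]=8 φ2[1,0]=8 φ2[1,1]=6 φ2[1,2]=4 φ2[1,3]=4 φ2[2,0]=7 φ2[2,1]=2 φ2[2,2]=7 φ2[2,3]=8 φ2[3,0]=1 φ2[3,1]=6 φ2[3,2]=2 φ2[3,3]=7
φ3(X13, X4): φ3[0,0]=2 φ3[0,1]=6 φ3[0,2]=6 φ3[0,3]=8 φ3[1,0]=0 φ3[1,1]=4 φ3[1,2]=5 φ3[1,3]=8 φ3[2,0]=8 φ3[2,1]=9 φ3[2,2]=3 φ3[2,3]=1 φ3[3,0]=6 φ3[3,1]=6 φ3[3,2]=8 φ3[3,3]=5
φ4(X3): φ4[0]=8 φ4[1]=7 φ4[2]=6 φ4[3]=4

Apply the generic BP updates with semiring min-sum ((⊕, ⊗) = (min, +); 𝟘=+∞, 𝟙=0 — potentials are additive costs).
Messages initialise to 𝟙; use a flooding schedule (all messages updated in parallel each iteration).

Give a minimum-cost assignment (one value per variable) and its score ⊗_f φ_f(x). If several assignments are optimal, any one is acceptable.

init: all messages = 𝟙 over 4 values
r1 m[φ0→X14] = [2, 3, 4, 5]
r1 m[φ0→X11] = [3, 4, 4, 2]
r1 m[φ1→X14] = [3, 1, 5, 5]
r1 m[φ1→X4] = [2, 1, 5, 2]
r1 m[φ2→X3] = [1, 4, 2, 1]
r1 m[φ2→X11] = [1, 1, 2, 4]
r1 m[φ3→X13] = [2, 0, 1, 5]
r1 m[φ3→X4] = [0, 4, 3, 1]
r1 m[φ4→X3] = [8, 7, 6, 4]
r1 m[X14→φ0] = [0, 0, 0, 0]
r1 m[X14→φ1] = [0, 0, 0, 0]
r1 m[X13→φ3] = [0, 0, 0, 0]
r1 m[X3→φ2] = [0, 0, 0, 0]
r1 m[X3→φ4] = [0, 0, 0, 0]
r1 m[X4→φ1] = [0, 0, 0, 0]
r1 m[X4→φ3] = [0, 0, 0, 0]
r1 m[X11→φ0] = [0, 0, 0, 0]
r1 m[X11→φ2] = [0, 0, 0, 0]
r2 m[φ0→X14] = [2, 3, 4, 5]
r2 m[φ0→X11] = [3, 4, 4, 2]
r2 m[φ1→X14] = [3, 1, 5, 5]
r2 m[φ1→X4] = [2, 1, 5, 2]
r2 m[φ2→X3] = [1, 4, 2, 1]
r2 m[φ2→X11] = [1, 1, 2, 4]
r2 m[φ3→X13] = [2, 0, 1, 5]
r2 m[φ3→X4] = [0, 4, 3, 1]
r2 m[φ4→X3] = [8, 7, 6, 4]
r2 m[X14→φ0] = [3, 1, 5, 5]
r2 m[X14→φ1] = [2, 3, 4, 5]
r2 m[X13→φ3] = [0, 0, 0, 0]
r2 m[X3→φ2] = [8, 7, 6, 4]
r2 m[X3→φ4] = [1, 4, 2, 1]
r2 m[X4→φ1] = [0, 4, 3, 1]
r2 m[X4→φ3] = [2, 1, 5, 2]
r2 m[X11→φ0] = [1, 1, 2, 4]
r2 m[X11→φ2] = [3, 4, 4, 2]
r3 m[φ0→X14] = [5, 4, 5, 6]
r3 m[φ0→X11] = [4, 5, 7, 5]
r3 m[φ1→X14] = [3, 2, 5, 6]
r3 m[φ1→X4] = [5, 4, 7, 5]
r3 m[φ2→X3] = [5, 6, 6, 4]
r3 m[φ2→X11] = [5, 8, 6, 11]
r3 m[φ3→X13] = [4, 2, 3, 7]
r3 m[φ3→X4] = [0, 4, 3, 1]
r3 m[φ4→X3] = [8, 7, 6, 4]
r3 m[X14→φ0] = [3, 1, 5, 5]
r3 m[X14→φ1] = [2, 3, 4, 5]
r3 m[X13→φ3] = [0, 0, 0, 0]
r3 m[X3→φ2] = [8, 7, 6, 4]
r3 m[X3→φ4] = [1, 4, 2, 1]
r3 m[X4→φ1] = [0, 4, 3, 1]
r3 m[X4→φ3] = [2, 1, 5, 2]
r3 m[X11→φ0] = [1, 1, 2, 4]
r3 m[X11→φ2] = [3, 4, 4, 2]
r4 m[φ0→X14] = [5, 4, 5, 6]
r4 m[φ0→X11] = [4, 5, 7, 5]
r4 m[φ1→X14] = [3, 2, 5, 6]
r4 m[φ1→X4] = [5, 4, 7, 5]
r4 m[φ2→X3] = [5, 6, 6, 4]
r4 m[φ2→X11] = [5, 8, 6, 11]
r4 m[φ3→X13] = [4, 2, 3, 7]
r4 m[φ3→X4] = [0, 4, 3, 1]
r4 m[φ4→X3] = [8, 7, 6, 4]
r4 m[X14→φ0] = [3, 2, 5, 6]
r4 m[X14→φ1] = [5, 4, 5, 6]
r4 m[X13→φ3] = [0, 0, 0, 0]
r4 m[X3→φ2] = [8, 7, 6, 4]
r4 m[X3→φ4] = [5, 6, 6, 4]
r4 m[X4→φ1] = [0, 4, 3, 1]
r4 m[X4→φ3] = [5, 4, 7, 5]
r4 m[X11→φ0] = [5, 8, 6, 11]
r4 m[X11→φ2] = [4, 5, 7, 5]
r5 m[φ0→X14] = [9, 8, 11, 13]
r5 m[φ0→X11] = [5, 6, 7, 5]
r5 m[φ1→X14] = [3, 2, 5, 6]
r5 m[φ1→X4] = [6, 5, 10, 6]
r5 m[φ2→X3] = [6, 9, 7, 5]
r5 m[φ2→X11] = [5, 8, 6, 11]
r5 m[φ3→X13] = [7, 5, 6, 10]
r5 m[φ3→X4] = [0, 4, 3, 1]
r5 m[φ4→X3] = [8, 7, 6, 4]
r5 m[X14→φ0] = [3, 2, 5, 6]
r5 m[X14→φ1] = [5, 4, 5, 6]
r5 m[X13→φ3] = [0, 0, 0, 0]
r5 m[X3→φ2] = [8, 7, 6, 4]
r5 m[X3→φ4] = [5, 6, 6, 4]
r5 m[X4→φ1] = [0, 4, 3, 1]
r5 m[X4→φ3] = [5, 4, 7, 5]
r5 m[X11→φ0] = [5, 8, 6, 11]
r5 m[X11→φ2] = [4, 5, 7, 5]
r6 m[φ0→X14] = [9, 8, 11, 13]
r6 m[φ0→X11] = [5, 6, 7, 5]
r6 m[φ1→X14] = [3, 2, 5, 6]
r6 m[φ1→X4] = [6, 5, 10, 6]
r6 m[φ2→X3] = [6, 9, 7, 5]
r6 m[φ2→X11] = [5, 8, 6, 11]
r6 m[φ3→X13] = [7, 5, 6, 10]
r6 m[φ3→X4] = [0, 4, 3, 1]
r6 m[φ4→X3] = [8, 7, 6, 4]
r6 m[X14→φ0] = [3, 2, 5, 6]
r6 m[X14→φ1] = [9, 8, 11, 13]
r6 m[X13→φ3] = [0, 0, 0, 0]
r6 m[X3→φ2] = [8, 7, 6, 4]
r6 m[X3→φ4] = [6, 9, 7, 5]
r6 m[X4→φ1] = [0, 4, 3, 1]
r6 m[X4→φ3] = [6, 5, 10, 6]
r6 m[X11→φ0] = [5, 8, 6, 11]
r6 m[X11→φ2] = [5, 6, 7, 5]
r7 m[φ0→X14] = [9, 8, 11, 13]
r7 m[φ0→X11] = [5, 6, 7, 5]
r7 m[φ1→X14] = [3, 2, 5, 6]
r7 m[φ1→X4] = [10, 9, 14, 10]
r7 m[φ2→X3] = [7, 9, 8, 6]
r7 m[φ2→X11] = [5, 8, 6, 11]
r7 m[φ3→X13] = [8, 6, 7, 11]
r7 m[φ3→X4] = [0, 4, 3, 1]
r7 m[φ4→X3] = [8, 7, 6, 4]
r7 m[X14→φ0] = [3, 2, 5, 6]
r7 m[X14→φ1] = [9, 8, 11, 13]
r7 m[X13→φ3] = [0, 0, 0, 0]
r7 m[X3→φ2] = [8, 7, 6, 4]
r7 m[X3→φ4] = [6, 9, 7, 5]
r7 m[X4→φ1] = [0, 4, 3, 1]
r7 m[X4→φ3] = [6, 5, 10, 6]
r7 m[X11→φ0] = [5, 8, 6, 11]
r7 m[X11→φ2] = [5, 6, 7, 5]
r8 m[φ0→X14] = [9, 8, 11, 13]
r8 m[φ0→X11] = [5, 6, 7, 5]
r8 m[φ1→X14] = [3, 2, 5, 6]
r8 m[φ1→X4] = [10, 9, 14, 10]
r8 m[φ2→X3] = [7, 9, 8, 6]
r8 m[φ2→X11] = [5, 8, 6, 11]
r8 m[φ3→X13] = [8, 6, 7, 11]
r8 m[φ3→X4] = [0, 4, 3, 1]
r8 m[φ4→X3] = [8, 7, 6, 4]
r8 m[X14→φ0] = [3, 2, 5, 6]
r8 m[X14→φ1] = [9, 8, 11, 13]
r8 m[X13→φ3] = [0, 0, 0, 0]
r8 m[X3→φ2] = [8, 7, 6, 4]
r8 m[X3→φ4] = [7, 9, 8, 6]
r8 m[X4→φ1] = [0, 4, 3, 1]
r8 m[X4→φ3] = [10, 9, 14, 10]
r8 m[X11→φ0] = [5, 8, 6, 11]
r8 m[X11→φ2] = [5, 6, 7, 5]
r9 m[φ0→X14] = [9, 8, 11, 13]
r9 m[φ0→X11] = [5, 6, 7, 5]
r9 m[φ1→X14] = [3, 2, 5, 6]
r9 m[φ1→X4] = [10, 9, 14, 10]
r9 m[φ2→X3] = [7, 9, 8, 6]
r9 m[φ2→X11] = [5, 8, 6, 11]
r9 m[φ3→X13] = [12, 10, 11, 15]
r9 m[φ3→X4] = [0, 4, 3, 1]
r9 m[φ4→X3] = [8, 7, 6, 4]
r9 m[X14→φ0] = [3, 2, 5, 6]
r9 m[X14→φ1] = [9, 8, 11, 13]
r9 m[X13→φ3] = [0, 0, 0, 0]
r9 m[X3→φ2] = [8, 7, 6, 4]
r9 m[X3→φ4] = [7, 9, 8, 6]
r9 m[X4→φ1] = [0, 4, 3, 1]
r9 m[X4→φ3] = [10, 9, 14, 10]
r9 m[X11→φ0] = [5, 8, 6, 11]
r9 m[X11→φ2] = [5, 6, 7, 5]
r10 m[φ0→X14] = [9, 8, 11, 13]
r10 m[φ0→X11] = [5, 6, 7, 5]
r10 m[φ1→X14] = [3, 2, 5, 6]
r10 m[φ1→X4] = [10, 9, 14, 10]
r10 m[φ2→X3] = [7, 9, 8, 6]
r10 m[φ2→X11] = [5, 8, 6, 11]
r10 m[φ3→X13] = [12, 10, 11, 15]
r10 m[φ3→X4] = [0, 4, 3, 1]
r10 m[φ4→X3] = [8, 7, 6, 4]
r10 m[X14→φ0] = [3, 2, 5, 6]
r10 m[X14→φ1] = [9, 8, 11, 13]
r10 m[X13→φ3] = [0, 0, 0, 0]
r10 m[X3→φ2] = [8, 7, 6, 4]
r10 m[X3→φ4] = [7, 9, 8, 6]
r10 m[X4→φ1] = [0, 4, 3, 1]
r10 m[X4→φ3] = [10, 9, 14, 10]
r10 m[X11→φ0] = [5, 8, 6, 11]
r10 m[X11→φ2] = [5, 6, 7, 5]
fixed point reached at round 10
traceback from X14: (X14=1, X13=1, X3=3, X4=0, X11=0), score=10

assignment: (X14=1, X13=1, X3=3, X4=0, X11=0); score = 10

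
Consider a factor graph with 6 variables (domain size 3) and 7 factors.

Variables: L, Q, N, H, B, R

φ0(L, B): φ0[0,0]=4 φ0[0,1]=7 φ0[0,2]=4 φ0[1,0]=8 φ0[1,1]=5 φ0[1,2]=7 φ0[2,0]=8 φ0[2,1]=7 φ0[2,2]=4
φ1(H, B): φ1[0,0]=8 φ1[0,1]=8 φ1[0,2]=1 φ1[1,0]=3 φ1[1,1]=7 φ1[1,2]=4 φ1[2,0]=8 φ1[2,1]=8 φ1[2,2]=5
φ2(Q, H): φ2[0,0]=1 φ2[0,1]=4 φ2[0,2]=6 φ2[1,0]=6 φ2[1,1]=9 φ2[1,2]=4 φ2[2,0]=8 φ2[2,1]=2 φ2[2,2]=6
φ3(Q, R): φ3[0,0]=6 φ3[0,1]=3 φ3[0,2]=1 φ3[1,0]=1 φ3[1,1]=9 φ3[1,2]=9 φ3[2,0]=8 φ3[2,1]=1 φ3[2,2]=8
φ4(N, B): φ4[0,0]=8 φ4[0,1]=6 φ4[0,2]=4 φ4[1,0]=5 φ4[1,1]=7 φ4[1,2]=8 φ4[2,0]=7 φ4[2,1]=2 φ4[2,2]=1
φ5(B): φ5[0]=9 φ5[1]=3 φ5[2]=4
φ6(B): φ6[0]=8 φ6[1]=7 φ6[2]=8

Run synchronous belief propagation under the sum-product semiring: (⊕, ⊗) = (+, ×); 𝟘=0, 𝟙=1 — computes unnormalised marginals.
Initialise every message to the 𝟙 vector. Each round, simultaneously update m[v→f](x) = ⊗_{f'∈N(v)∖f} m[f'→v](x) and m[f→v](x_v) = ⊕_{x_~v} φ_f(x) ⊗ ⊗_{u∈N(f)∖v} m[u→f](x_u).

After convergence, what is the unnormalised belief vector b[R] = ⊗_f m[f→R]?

init: all messages = 𝟙 over 3 values
r1 m[φ0→L] = [15, 20, 19]
r1 m[φ0→B] = [20, 19, 15]
r1 m[φ1→H] = [17, 14, 21]
r1 m[φ1→B] = [19, 23, 10]
r1 m[φ2→Q] = [11, 19, 16]
r1 m[φ2→H] = [15, 15, 16]
r1 m[φ3→Q] = [10, 19, 17]
r1 m[φ3→R] = [15, 13, 18]
r1 m[φ4→N] = [18, 20, 10]
r1 m[φ4→B] = [20, 15, 13]
r1 m[φ5→B] = [9, 3, 4]
r1 m[φ6→B] = [8, 7, 8]
r1 m[L→φ0] = [1, 1, 1]
r1 m[Q→φ2] = [1, 1, 1]
r1 m[Q→φ3] = [1, 1, 1]
r1 m[N→φ4] = [1, 1, 1]
r1 m[H→φ1] = [1, 1, 1]
r1 m[H→φ2] = [1, 1, 1]
r1 m[B→φ0] = [1, 1, 1]
r1 m[B→φ1] = [1, 1, 1]
r1 m[B→φ4] = [1, 1, 1]
r1 m[B→φ5] = [1, 1, 1]
r1 m[B→φ6] = [1, 1, 1]
r1 m[R→φ3] = [1, 1, 1]
r2 m[φ0→L] = [15, 20, 19]
r2 m[φ0→B] = [20, 19, 15]
r2 m[φ1→H] = [17, 14, 21]
r2 m[φ1→B] = [19, 23, 10]
r2 m[φ2→Q] = [11, 19, 16]
r2 m[φ2→H] = [15, 15, 16]
r2 m[φ3→Q] = [10, 19, 17]
r2 m[φ3→R] = [15, 13, 18]
r2 m[φ4→N] = [18, 20, 10]
r2 m[φ4→B] = [20, 15, 13]
r2 m[φ5→B] = [9, 3, 4]
r2 m[φ6→B] = [8, 7, 8]
r2 m[L→φ0] = [1, 1, 1]
r2 m[Q→φ2] = [10, 19, 17]
r2 m[Q→φ3] = [11, 19, 16]
r2 m[N→φ4] = [1, 1, 1]
r2 m[H→φ1] = [15, 15, 16]
r2 m[H→φ2] = [17, 14, 21]
r2 m[B→φ0] = [27360, 7245, 4160]
r2 m[B→φ1] = [28800, 5985, 6240]
r2 m[B→φ4] = [27360, 9177, 4800]
r2 m[B→φ5] = [60800, 45885, 15600]
r2 m[B→φ6] = [68400, 19665, 7800]
r2 m[R→φ3] = [1, 1, 1]
r3 m[φ0→L] = [176795, 284225, 286235]
r3 m[φ0→B] = [20, 19, 15]
r3 m[φ1→H] = [284520, 153255, 309480]
r3 m[φ1→B] = [293, 353, 155]
r3 m[φ2→Q] = [199, 312, 290]
r3 m[φ2→H] = [260, 245, 238]
r3 m[φ3→Q] = [10, 19, 17]
r3 m[φ3→R] = [213, 220, 310]
r3 m[φ4→N] = [293142, 239439, 214674]
r3 m[φ4→B] = [20, 15, 13]
r3 m[φ5→B] = [9, 3, 4]
r3 m[φ6→B] = [8, 7, 8]
r3 m[L→φ0] = [1, 1, 1]
r3 m[Q→φ2] = [10, 19, 17]
r3 m[Q→φ3] = [11, 19, 16]
r3 m[N→φ4] = [1, 1, 1]
r3 m[H→φ1] = [15, 15, 16]
r3 m[H→φ2] = [17, 14, 21]
r3 m[B→φ0] = [27360, 7245, 4160]
r3 m[B→φ1] = [28800, 5985, 6240]
r3 m[B→φ4] = [27360, 9177, 4800]
r3 m[B→φ5] = [60800, 45885, 15600]
r3 m[B→φ6] = [68400, 19665, 7800]
r3 m[R→φ3] = [1, 1, 1]
r4 m[φ0→L] = [176795, 284225, 286235]
r4 m[φ0→B] = [20, 19, 15]
r4 m[φ1→H] = [284520, 153255, 309480]
r4 m[φ1→B] = [293, 353, 155]
r4 m[φ2→Q] = [199, 312, 290]
r4 m[φ2→H] = [260, 245, 238]
r4 m[φ3→Q] = [10, 19, 17]
r4 m[φ3→R] = [213, 220, 310]
r4 m[φ4→N] = [293142, 239439, 214674]
r4 m[φ4→B] = [20, 15, 13]
r4 m[φ5→B] = [9, 3, 4]
r4 m[φ6→B] = [8, 7, 8]
r4 m[L→φ0] = [1, 1, 1]
r4 m[Q→φ2] = [10, 19, 17]
r4 m[Q→φ3] = [199, 312, 290]
r4 m[N→φ4] = [1, 1, 1]
r4 m[H→φ1] = [260, 245, 238]
r4 m[H→φ2] = [284520, 153255, 309480]
r4 m[B→φ0] = [421920, 111195, 64480]
r4 m[B→φ1] = [28800, 5985, 6240]
r4 m[B→φ4] = [421920, 140847, 74400]
r4 m[B→φ5] = [937600, 704235, 241800]
r4 m[B→φ6] = [1054800, 301815, 120900]
r4 m[R→φ3] = [1, 1, 1]
r5 m[φ0→L] = [2723965, 4382695, 4411645]
r5 m[φ0→B] = [20, 19, 15]
r5 m[φ1→H] = [284520, 153255, 309480]
r5 m[φ1→B] = [4719, 5699, 2430]
r5 m[φ2→Q] = [2754420, 4324335, 4439550]
r5 m[φ2→H] = [260, 245, 238]
r5 m[φ3→Q] = [10, 19, 17]
r5 m[φ3→R] = [3826, 3695, 5327]
r5 m[φ4→N] = [4518042, 3690729, 3309534]
r5 m[φ4→B] = [20, 15, 13]
r5 m[φ5→B] = [9, 3, 4]
r5 m[φ6→B] = [8, 7, 8]
r5 m[L→φ0] = [1, 1, 1]
r5 m[Q→φ2] = [10, 19, 17]
r5 m[Q→φ3] = [199, 312, 290]
r5 m[N→φ4] = [1, 1, 1]
r5 m[H→φ1] = [260, 245, 238]
r5 m[H→φ2] = [284520, 153255, 309480]
r5 m[B→φ0] = [421920, 111195, 64480]
r5 m[B→φ1] = [28800, 5985, 6240]
r5 m[B→φ4] = [421920, 140847, 74400]
r5 m[B→φ5] = [937600, 704235, 241800]
r5 m[B→φ6] = [1054800, 301815, 120900]
r5 m[R→φ3] = [1, 1, 1]
r6 m[φ0→L] = [2723965, 4382695, 4411645]
r6 m[φ0→B] = [20, 19, 15]
r6 m[φ1→H] = [284520, 153255, 309480]
r6 m[φ1→B] = [4719, 5699, 2430]
r6 m[φ2→Q] = [2754420, 4324335, 4439550]
r6 m[φ2→H] = [260, 245, 238]
r6 m[φ3→Q] = [10, 19, 17]
r6 m[φ3→R] = [3826, 3695, 5327]
r6 m[φ4→N] = [4518042, 3690729, 3309534]
r6 m[φ4→B] = [20, 15, 13]
r6 m[φ5→B] = [9, 3, 4]
r6 m[φ6→B] = [8, 7, 8]
r6 m[L→φ0] = [1, 1, 1]
r6 m[Q→φ2] = [10, 19, 17]
r6 m[Q→φ3] = [2754420, 4324335, 4439550]
r6 m[N→φ4] = [1, 1, 1]
r6 m[H→φ1] = [260, 245, 238]
r6 m[H→φ2] = [284520, 153255, 309480]
r6 m[B→φ0] = [6795360, 1795185, 1010880]
r6 m[B→φ1] = [28800, 5985, 6240]
r6 m[B→φ4] = [6795360, 2273901, 1166400]
r6 m[B→φ5] = [15100800, 11369505, 3790800]
r6 m[B→φ6] = [16988400, 4872645, 1895400]
r6 m[R→φ3] = [1, 1, 1]
r7 m[φ0→L] = [43791255, 70414965, 70972695]
r7 m[φ0→B] = [20, 19, 15]
r7 m[φ1→H] = [284520, 153255, 309480]
r7 m[φ1→B] = [4719, 5699, 2430]
r7 m[φ2→Q] = [2754420, 4324335, 4439550]
r7 m[φ2→H] = [260, 245, 238]
r7 m[φ3→Q] = [10, 19, 17]
r7 m[φ3→R] = [56367255, 51621825, 77189835]
r7 m[φ4→N] = [72671886, 59225307, 53281722]
r7 m[φ4→B] = [20, 15, 13]
r7 m[φ5→B] = [9, 3, 4]
r7 m[φ6→B] = [8, 7, 8]
r7 m[L→φ0] = [1, 1, 1]
r7 m[Q→φ2] = [10, 19, 17]
r7 m[Q→φ3] = [2754420, 4324335, 4439550]
r7 m[N→φ4] = [1, 1, 1]
r7 m[H→φ1] = [260, 245, 238]
r7 m[H→φ2] = [284520, 153255, 309480]
r7 m[B→φ0] = [6795360, 1795185, 1010880]
r7 m[B→φ1] = [28800, 5985, 6240]
r7 m[B→φ4] = [6795360, 2273901, 1166400]
r7 m[B→φ5] = [15100800, 11369505, 3790800]
r7 m[B→φ6] = [16988400, 4872645, 1895400]
r7 m[R→φ3] = [1, 1, 1]
r8 m[φ0→L] = [43791255, 70414965, 70972695]
r8 m[φ0→B] = [20, 19, 15]
r8 m[φ1→H] = [284520, 153255, 309480]
r8 m[φ1→B] = [4719, 5699, 2430]
r8 m[φ2→Q] = [2754420, 4324335, 4439550]
r8 m[φ2→H] = [260, 245, 238]
r8 m[φ3→Q] = [10, 19, 17]
r8 m[φ3→R] = [56367255, 51621825, 77189835]
r8 m[φ4→N] = [72671886, 59225307, 53281722]
r8 m[φ4→B] = [20, 15, 13]
r8 m[φ5→B] = [9, 3, 4]
r8 m[φ6→B] = [8, 7, 8]
r8 m[L→φ0] = [1, 1, 1]
r8 m[Q→φ2] = [10, 19, 17]
r8 m[Q→φ3] = [2754420, 4324335, 4439550]
r8 m[N→φ4] = [1, 1, 1]
r8 m[H→φ1] = [260, 245, 238]
r8 m[H→φ2] = [284520, 153255, 309480]
r8 m[B→φ0] = [6795360, 1795185, 1010880]
r8 m[B→φ1] = [28800, 5985, 6240]
r8 m[B→φ4] = [6795360, 2273901, 1166400]
r8 m[B→φ5] = [15100800, 11369505, 3790800]
r8 m[B→φ6] = [16988400, 4872645, 1895400]
r8 m[R→φ3] = [1, 1, 1]
fixed point reached at round 8
b[R] = ⊗ incoming = [56367255, 51621825, 77189835]

b[R] = [56367255, 51621825, 77189835]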